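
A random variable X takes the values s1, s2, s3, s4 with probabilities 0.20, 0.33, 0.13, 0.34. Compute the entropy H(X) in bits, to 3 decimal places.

1.904 bits

H = −Σ pᵢ log₂ pᵢ.
−0.20·log₂(0.20) = 0.4644
−0.33·log₂(0.33) = 0.5278
−0.13·log₂(0.13) = 0.3826
−0.34·log₂(0.34) = 0.5292
Sum ≈ 1.9040 → 1.904 bits.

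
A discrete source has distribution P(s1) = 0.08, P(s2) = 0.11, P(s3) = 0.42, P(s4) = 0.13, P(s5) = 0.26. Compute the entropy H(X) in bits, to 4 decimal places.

2.0554 bits

H = −Σ pᵢ log₂ pᵢ.
−0.08·log₂(0.08) = 0.2915
−0.11·log₂(0.11) = 0.3503
−0.42·log₂(0.42) = 0.5256
−0.13·log₂(0.13) = 0.3826
−0.26·log₂(0.26) = 0.5053
Sum ≈ 2.0554 → 2.0554 bits.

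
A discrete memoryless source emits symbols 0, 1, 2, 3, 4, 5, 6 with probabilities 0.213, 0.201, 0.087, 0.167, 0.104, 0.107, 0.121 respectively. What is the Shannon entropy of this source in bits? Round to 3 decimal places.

2.731 bits

H = −Σ pᵢ log₂ pᵢ.
−0.213·log₂(0.213) = 0.4752
−0.201·log₂(0.201) = 0.4653
−0.087·log₂(0.087) = 0.3065
−0.167·log₂(0.167) = 0.4312
−0.104·log₂(0.104) = 0.3396
−0.107·log₂(0.107) = 0.3450
−0.121·log₂(0.121) = 0.3687
Sum ≈ 2.7314 → 2.731 bits.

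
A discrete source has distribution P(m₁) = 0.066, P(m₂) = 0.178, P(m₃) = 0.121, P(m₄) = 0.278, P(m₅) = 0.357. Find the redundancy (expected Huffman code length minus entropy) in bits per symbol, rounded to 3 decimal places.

0.072 bits

Entropy H = −Σ p log₂ p ≈ 2.1146 bits.
Huffman merges: 33/500+121/1000→187/1000; 89/500+187/1000→73/200; 139/500+357/1000→127/200; 73/200+127/200→1. L = 2187/1000 ≈ 2.1870.
L − H = 2.1870 − 2.1146 = 0.072 bits.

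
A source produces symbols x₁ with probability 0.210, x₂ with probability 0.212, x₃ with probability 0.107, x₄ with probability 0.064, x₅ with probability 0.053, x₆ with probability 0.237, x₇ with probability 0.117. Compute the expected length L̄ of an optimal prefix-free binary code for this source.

2.668 bits/symbol

Repeatedly combine the two least-probable nodes; the expected code length is the sum of the merged weights.
merge 53/1000 + 8/125 → 117/1000
merge 107/1000 + 117/1000 → 28/125
merge 117/1000 + 21/100 → 327/1000
merge 53/250 + 28/125 → 109/250
merge 237/1000 + 327/1000 → 141/250
merge 109/250 + 141/250 → 1
L = 117/1000 + 28/125 + 327/1000 + 109/250 + 141/250 + 1 = 667/250 = 2.668 bits/symbol.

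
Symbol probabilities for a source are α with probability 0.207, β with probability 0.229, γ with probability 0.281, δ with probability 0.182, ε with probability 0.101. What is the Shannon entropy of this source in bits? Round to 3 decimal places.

H = −Σ pᵢ log₂ pᵢ.
−0.207·log₂(0.207) = 0.4704
−0.229·log₂(0.229) = 0.4870
−0.281·log₂(0.281) = 0.5146
−0.182·log₂(0.182) = 0.4474
−0.101·log₂(0.101) = 0.3341
Sum ≈ 2.2534 → 2.253 bits.

2.253 bits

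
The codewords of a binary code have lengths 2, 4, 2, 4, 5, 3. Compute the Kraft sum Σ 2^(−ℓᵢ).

With common denominator 2^5 = 32: Σ 2^(−ℓᵢ) = 8/32 + 2/32 + 8/32 + 2/32 + 1/32 + 4/32 = 25/32 = 0.78125.

0.78125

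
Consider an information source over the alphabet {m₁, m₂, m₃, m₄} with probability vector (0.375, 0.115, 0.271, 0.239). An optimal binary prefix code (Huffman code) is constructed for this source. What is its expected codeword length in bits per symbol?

1.979 bits/symbol

Repeatedly combine the two least-probable nodes; the expected code length is the sum of the merged weights.
merge 23/200 + 239/1000 → 177/500
merge 271/1000 + 177/500 → 5/8
merge 3/8 + 5/8 → 1
L = 177/500 + 5/8 + 1 = 1979/1000 = 1.979 bits/symbol.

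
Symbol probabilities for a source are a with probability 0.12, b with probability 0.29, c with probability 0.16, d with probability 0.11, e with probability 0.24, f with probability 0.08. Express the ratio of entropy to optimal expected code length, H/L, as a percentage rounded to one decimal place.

98.9%

Entropy H = −Σ p log₂ p ≈ 2.4439 bits.
Huffman merges: 2/25+11/100→19/100; 3/25+4/25→7/25; 19/100+6/25→43/100; 7/25+29/100→57/100; 43/100+57/100→1. L = 247/100 ≈ 2.4700.
Efficiency = H/L = 2.4439/2.4700 = 98.9%.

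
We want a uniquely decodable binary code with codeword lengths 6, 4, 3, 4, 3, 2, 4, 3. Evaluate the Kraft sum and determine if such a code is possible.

0.828125; yes

With common denominator 2^6 = 64: Σ 2^(−ℓᵢ) = 1/64 + 4/64 + 8/64 + 4/64 + 8/64 + 16/64 + 4/64 + 8/64 = 53/64 = 0.828125.
Kraft's inequality requires Σ ≤ 1; here Σ = 0.828125 ≤ 1, so such a prefix code exists.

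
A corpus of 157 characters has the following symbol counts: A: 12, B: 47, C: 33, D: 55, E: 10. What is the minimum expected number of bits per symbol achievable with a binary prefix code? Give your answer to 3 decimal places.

2.140 bits/symbol

Probabilities are the counts divided by 157.
Repeatedly combine the two least-probable nodes; the expected code length is the sum of the merged weights.
merge 10/157 + 12/157 → 22/157
merge 22/157 + 33/157 → 55/157
merge 47/157 + 55/157 → 102/157
merge 55/157 + 102/157 → 1
L = 22/157 + 55/157 + 102/157 + 1 = 336/157 ≈ 2.140 bits/symbol.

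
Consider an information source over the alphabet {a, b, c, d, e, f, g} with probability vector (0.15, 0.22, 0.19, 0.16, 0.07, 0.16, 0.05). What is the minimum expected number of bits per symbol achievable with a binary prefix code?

Repeatedly combine the two least-probable nodes; the expected code length is the sum of the merged weights.
merge 1/20 + 7/100 → 3/25
merge 3/25 + 3/20 → 27/100
merge 4/25 + 4/25 → 8/25
merge 19/100 + 11/50 → 41/100
merge 27/100 + 8/25 → 59/100
merge 41/100 + 59/100 → 1
L = 3/25 + 27/100 + 8/25 + 41/100 + 59/100 + 1 = 271/100 = 2.71 bits/symbol.

2.71 bits/symbol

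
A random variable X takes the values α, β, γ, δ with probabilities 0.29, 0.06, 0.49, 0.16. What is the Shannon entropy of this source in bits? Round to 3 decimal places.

1.689 bits

H = −Σ pᵢ log₂ pᵢ.
−0.29·log₂(0.29) = 0.5179
−0.06·log₂(0.06) = 0.2435
−0.49·log₂(0.49) = 0.5043
−0.16·log₂(0.16) = 0.4230
Sum ≈ 1.6887 → 1.689 bits.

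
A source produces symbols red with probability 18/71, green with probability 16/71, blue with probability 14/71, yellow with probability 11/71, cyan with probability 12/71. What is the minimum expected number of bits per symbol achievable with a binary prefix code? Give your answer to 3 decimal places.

Repeatedly combine the two least-probable nodes; the expected code length is the sum of the merged weights.
merge 11/71 + 12/71 → 23/71
merge 14/71 + 16/71 → 30/71
merge 18/71 + 23/71 → 41/71
merge 30/71 + 41/71 → 1
L = 23/71 + 30/71 + 41/71 + 1 = 165/71 ≈ 2.324 bits/symbol.

2.324 bits/symbol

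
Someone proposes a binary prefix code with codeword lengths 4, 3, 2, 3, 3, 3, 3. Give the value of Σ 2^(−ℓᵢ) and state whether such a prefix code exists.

0.9375; yes

With common denominator 2^4 = 16: Σ 2^(−ℓᵢ) = 1/16 + 2/16 + 4/16 + 2/16 + 2/16 + 2/16 + 2/16 = 15/16 = 0.9375.
Kraft's inequality requires Σ ≤ 1; here Σ = 0.9375 ≤ 1, so such a prefix code exists.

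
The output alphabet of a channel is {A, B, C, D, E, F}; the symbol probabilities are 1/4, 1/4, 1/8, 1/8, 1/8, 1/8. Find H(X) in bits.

2.5 bits

Each probability is a power of 1/2, so log₂(1/p) is an integer.
H = Σ p·log₂(1/p) = 1/4·2 + 1/4·2 + 1/8·3 + 1/8·3 + 1/8·3 + 1/8·3 = 2.5 bits.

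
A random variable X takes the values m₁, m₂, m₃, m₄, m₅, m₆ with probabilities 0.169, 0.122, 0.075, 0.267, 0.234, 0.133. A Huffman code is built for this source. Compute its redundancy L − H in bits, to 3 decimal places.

0.029 bits

Entropy H = −Σ p log₂ p ≈ 2.4701 bits.
Huffman merges: 3/40+61/500→197/1000; 133/1000+169/1000→151/500; 197/1000+117/500→431/1000; 267/1000+151/500→569/1000; 431/1000+569/1000→1. L = 2499/1000 ≈ 2.4990.
L − H = 2.4990 − 2.4701 = 0.029 bits.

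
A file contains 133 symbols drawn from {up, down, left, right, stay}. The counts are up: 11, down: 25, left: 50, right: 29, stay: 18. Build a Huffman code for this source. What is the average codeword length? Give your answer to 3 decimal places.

2.218 bits/symbol

Probabilities are the counts divided by 133.
Repeatedly combine the two least-probable nodes; the expected code length is the sum of the merged weights.
merge 11/133 + 18/133 → 29/133
merge 25/133 + 29/133 → 54/133
merge 29/133 + 50/133 → 79/133
merge 54/133 + 79/133 → 1
L = 29/133 + 54/133 + 79/133 + 1 = 295/133 ≈ 2.218 bits/symbol.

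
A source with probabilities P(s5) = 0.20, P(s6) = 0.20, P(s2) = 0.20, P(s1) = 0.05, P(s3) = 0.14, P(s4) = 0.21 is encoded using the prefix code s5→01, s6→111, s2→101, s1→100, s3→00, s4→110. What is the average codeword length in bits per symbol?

L̄ = Σ pᵢ·ℓᵢ = 0.20·2 + 0.20·3 + 0.20·3 + 0.05·3 + 0.14·2 + 0.21·3 = 2.66 bits/symbol.

2.66 bits/symbol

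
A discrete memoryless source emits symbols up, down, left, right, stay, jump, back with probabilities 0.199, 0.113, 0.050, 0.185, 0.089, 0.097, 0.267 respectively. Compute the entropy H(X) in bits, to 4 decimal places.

2.6312 bits

H = −Σ pᵢ log₂ pᵢ.
−0.199·log₂(0.199) = 0.4635
−0.113·log₂(0.113) = 0.3555
−0.050·log₂(0.050) = 0.2161
−0.185·log₂(0.185) = 0.4504
−0.089·log₂(0.089) = 0.3106
−0.097·log₂(0.097) = 0.3265
−0.267·log₂(0.267) = 0.5087
Sum ≈ 2.6312 → 2.6312 bits.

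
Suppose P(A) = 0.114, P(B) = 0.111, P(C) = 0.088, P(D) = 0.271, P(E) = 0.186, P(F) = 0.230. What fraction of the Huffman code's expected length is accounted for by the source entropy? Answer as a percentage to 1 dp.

98.7%

Entropy H = −Σ p log₂ p ≈ 2.4672 bits.
Huffman merges: 11/125+111/1000→199/1000; 57/500+93/500→3/10; 199/1000+23/100→429/1000; 271/1000+3/10→571/1000; 429/1000+571/1000→1. L = 2499/1000 ≈ 2.4990.
Efficiency = H/L = 2.4672/2.4990 = 98.7%.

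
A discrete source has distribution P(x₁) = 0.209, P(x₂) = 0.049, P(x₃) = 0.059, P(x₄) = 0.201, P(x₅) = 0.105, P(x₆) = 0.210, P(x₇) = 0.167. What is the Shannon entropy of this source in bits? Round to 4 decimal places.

2.6368 bits

H = −Σ pᵢ log₂ pᵢ.
−0.209·log₂(0.209) = 0.4720
−0.049·log₂(0.049) = 0.2132
−0.059·log₂(0.059) = 0.2409
−0.201·log₂(0.201) = 0.4653
−0.105·log₂(0.105) = 0.3414
−0.210·log₂(0.210) = 0.4728
−0.167·log₂(0.167) = 0.4312
Sum ≈ 2.6368 → 2.6368 bits.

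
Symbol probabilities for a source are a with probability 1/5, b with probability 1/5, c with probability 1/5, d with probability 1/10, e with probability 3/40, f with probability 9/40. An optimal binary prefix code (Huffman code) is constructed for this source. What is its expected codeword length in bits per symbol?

2.55 bits/symbol

Repeatedly combine the two least-probable nodes; the expected code length is the sum of the merged weights.
merge 3/40 + 1/10 → 7/40
merge 7/40 + 1/5 → 3/8
merge 1/5 + 1/5 → 2/5
merge 9/40 + 3/8 → 3/5
merge 2/5 + 3/5 → 1
L = 7/40 + 3/8 + 2/5 + 3/5 + 1 = 51/20 = 2.55 bits/symbol.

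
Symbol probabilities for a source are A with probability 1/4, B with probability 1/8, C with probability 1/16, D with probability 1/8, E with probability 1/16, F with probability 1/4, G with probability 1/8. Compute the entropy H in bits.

Each probability is a power of 1/2, so log₂(1/p) is an integer.
H = Σ p·log₂(1/p) = 1/4·2 + 1/8·3 + 1/16·4 + 1/8·3 + 1/16·4 + 1/4·2 + 1/8·3 = 2.625 bits.

2.625 bits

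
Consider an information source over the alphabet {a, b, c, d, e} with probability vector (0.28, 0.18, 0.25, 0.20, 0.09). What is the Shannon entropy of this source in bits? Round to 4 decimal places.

H = −Σ pᵢ log₂ pᵢ.
−0.28·log₂(0.28) = 0.5142
−0.18·log₂(0.18) = 0.4453
−0.25·log₂(0.25) = 0.5000
−0.20·log₂(0.20) = 0.4644
−0.09·log₂(0.09) = 0.3127
Sum ≈ 2.2366 → 2.2366 bits.

2.2366 bits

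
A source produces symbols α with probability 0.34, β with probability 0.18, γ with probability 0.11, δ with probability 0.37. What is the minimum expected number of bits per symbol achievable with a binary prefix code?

1.92 bits/symbol

Repeatedly combine the two least-probable nodes; the expected code length is the sum of the merged weights.
merge 11/100 + 9/50 → 29/100
merge 29/100 + 17/50 → 63/100
merge 37/100 + 63/100 → 1
L = 29/100 + 63/100 + 1 = 48/25 = 1.92 bits/symbol.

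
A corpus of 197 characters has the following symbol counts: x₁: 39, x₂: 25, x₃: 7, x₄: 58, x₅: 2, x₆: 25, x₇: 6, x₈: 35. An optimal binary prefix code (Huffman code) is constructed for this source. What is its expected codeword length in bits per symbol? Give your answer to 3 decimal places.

Probabilities are the counts divided by 197.
Repeatedly combine the two least-probable nodes; the expected code length is the sum of the merged weights.
merge 2/197 + 6/197 → 8/197
merge 7/197 + 8/197 → 15/197
merge 15/197 + 25/197 → 40/197
merge 25/197 + 35/197 → 60/197
merge 39/197 + 40/197 → 79/197
merge 58/197 + 60/197 → 118/197
merge 79/197 + 118/197 → 1
L = 8/197 + 15/197 + 40/197 + 60/197 + 79/197 + 118/197 + 1 = 517/197 ≈ 2.624 bits/symbol.

2.624 bits/symbol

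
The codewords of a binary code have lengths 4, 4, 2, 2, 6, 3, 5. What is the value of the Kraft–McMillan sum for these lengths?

With common denominator 2^6 = 64: Σ 2^(−ℓᵢ) = 4/64 + 4/64 + 16/64 + 16/64 + 1/64 + 8/64 + 2/64 = 51/64 = 0.796875.

0.796875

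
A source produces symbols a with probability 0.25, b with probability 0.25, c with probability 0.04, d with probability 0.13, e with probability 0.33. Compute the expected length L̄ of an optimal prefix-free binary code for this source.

Repeatedly combine the two least-probable nodes; the expected code length is the sum of the merged weights.
merge 1/25 + 13/100 → 17/100
merge 17/100 + 1/4 → 21/50
merge 1/4 + 33/100 → 29/50
merge 21/50 + 29/50 → 1
L = 17/100 + 21/50 + 29/50 + 1 = 217/100 = 2.17 bits/symbol.

2.17 bits/symbol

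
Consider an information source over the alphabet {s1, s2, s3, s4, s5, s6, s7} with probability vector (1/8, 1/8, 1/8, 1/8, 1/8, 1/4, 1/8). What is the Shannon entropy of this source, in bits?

2.75 bits

Each probability is a power of 1/2, so log₂(1/p) is an integer.
H = Σ p·log₂(1/p) = 1/8·3 + 1/8·3 + 1/8·3 + 1/8·3 + 1/8·3 + 1/4·2 + 1/8·3 = 2.75 bits.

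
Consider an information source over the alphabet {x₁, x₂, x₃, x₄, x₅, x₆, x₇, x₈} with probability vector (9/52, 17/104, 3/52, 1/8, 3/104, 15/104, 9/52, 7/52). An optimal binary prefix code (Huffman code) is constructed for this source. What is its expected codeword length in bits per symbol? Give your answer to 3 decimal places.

Repeatedly combine the two least-probable nodes; the expected code length is the sum of the merged weights.
merge 3/104 + 3/52 → 9/104
merge 9/104 + 1/8 → 11/52
merge 7/52 + 15/104 → 29/104
merge 17/104 + 9/52 → 35/104
merge 9/52 + 11/52 → 5/13
merge 29/104 + 35/104 → 8/13
merge 5/13 + 8/13 → 1
L = 9/104 + 11/52 + 29/104 + 35/104 + 5/13 + 8/13 + 1 = 303/104 ≈ 2.913 bits/symbol.

2.913 bits/symbol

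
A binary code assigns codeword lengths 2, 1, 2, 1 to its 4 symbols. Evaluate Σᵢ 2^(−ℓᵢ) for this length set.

With common denominator 2^2 = 4: Σ 2^(−ℓᵢ) = 1/4 + 2/4 + 1/4 + 2/4 = 6/4 = 1.5.

1.5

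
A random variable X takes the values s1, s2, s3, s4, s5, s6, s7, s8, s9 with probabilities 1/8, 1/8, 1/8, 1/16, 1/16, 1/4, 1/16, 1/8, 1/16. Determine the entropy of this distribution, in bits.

Each probability is a power of 1/2, so log₂(1/p) is an integer.
H = Σ p·log₂(1/p) = 1/8·3 + 1/8·3 + 1/8·3 + 1/16·4 + 1/16·4 + 1/4·2 + 1/16·4 + 1/8·3 + 1/16·4 = 3 bits.

3 bits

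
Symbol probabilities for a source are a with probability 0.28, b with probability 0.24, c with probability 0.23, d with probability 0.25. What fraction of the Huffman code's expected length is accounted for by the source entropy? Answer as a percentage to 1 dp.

Entropy H = −Σ p log₂ p ≈ 1.9960 bits.
Huffman merges: 23/100+6/25→47/100; 1/4+7/25→53/100; 47/100+53/100→1. L = 2 ≈ 2.0000.
Efficiency = H/L = 1.9960/2.0000 = 99.8%.

99.8%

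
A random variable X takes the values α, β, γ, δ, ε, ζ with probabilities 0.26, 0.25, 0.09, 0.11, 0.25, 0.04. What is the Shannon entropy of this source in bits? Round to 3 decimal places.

H = −Σ pᵢ log₂ pᵢ.
−0.26·log₂(0.26) = 0.5053
−0.25·log₂(0.25) = 0.5000
−0.09·log₂(0.09) = 0.3127
−0.11·log₂(0.11) = 0.3503
−0.25·log₂(0.25) = 0.5000
−0.04·log₂(0.04) = 0.1858
Sum ≈ 2.3540 → 2.354 bits.

2.354 bits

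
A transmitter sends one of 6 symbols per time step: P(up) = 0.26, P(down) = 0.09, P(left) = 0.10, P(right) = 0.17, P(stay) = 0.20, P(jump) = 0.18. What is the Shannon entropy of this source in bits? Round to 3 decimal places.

2.494 bits

H = −Σ pᵢ log₂ pᵢ.
−0.26·log₂(0.26) = 0.5053
−0.09·log₂(0.09) = 0.3127
−0.10·log₂(0.10) = 0.3322
−0.17·log₂(0.17) = 0.4346
−0.20·log₂(0.20) = 0.4644
−0.18·log₂(0.18) = 0.4453
Sum ≈ 2.4944 → 2.494 bits.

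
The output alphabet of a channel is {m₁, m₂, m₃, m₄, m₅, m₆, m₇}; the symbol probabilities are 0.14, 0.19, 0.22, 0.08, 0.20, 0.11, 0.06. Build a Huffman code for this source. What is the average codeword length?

2.72 bits/symbol

Repeatedly combine the two least-probable nodes; the expected code length is the sum of the merged weights.
merge 3/50 + 2/25 → 7/50
merge 11/100 + 7/50 → 1/4
merge 7/50 + 19/100 → 33/100
merge 1/5 + 11/50 → 21/50
merge 1/4 + 33/100 → 29/50
merge 21/50 + 29/50 → 1
L = 7/50 + 1/4 + 33/100 + 21/50 + 29/50 + 1 = 68/25 = 2.72 bits/symbol.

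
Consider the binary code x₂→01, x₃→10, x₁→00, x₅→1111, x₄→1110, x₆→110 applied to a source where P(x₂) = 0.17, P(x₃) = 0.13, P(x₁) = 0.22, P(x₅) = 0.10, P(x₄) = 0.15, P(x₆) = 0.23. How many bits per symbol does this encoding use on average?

L̄ = Σ pᵢ·ℓᵢ = 0.17·2 + 0.13·2 + 0.22·2 + 0.10·4 + 0.15·4 + 0.23·3 = 2.73 bits/symbol.

2.73 bits/symbol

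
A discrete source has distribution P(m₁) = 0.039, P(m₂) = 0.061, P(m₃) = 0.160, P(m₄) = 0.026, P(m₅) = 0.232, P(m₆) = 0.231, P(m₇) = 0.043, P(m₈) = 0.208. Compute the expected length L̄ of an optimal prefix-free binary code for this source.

Repeatedly combine the two least-probable nodes; the expected code length is the sum of the merged weights.
merge 13/500 + 39/1000 → 13/200
merge 43/1000 + 61/1000 → 13/125
merge 13/200 + 13/125 → 169/1000
merge 4/25 + 169/1000 → 329/1000
merge 26/125 + 231/1000 → 439/1000
merge 29/125 + 329/1000 → 561/1000
merge 439/1000 + 561/1000 → 1
L = 13/200 + 13/125 + 169/1000 + 329/1000 + 439/1000 + 561/1000 + 1 = 2667/1000 = 2.667 bits/symbol.

2.667 bits/symbol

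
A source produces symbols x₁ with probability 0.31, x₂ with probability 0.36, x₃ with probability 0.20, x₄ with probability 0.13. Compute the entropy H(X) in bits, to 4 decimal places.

H = −Σ pᵢ log₂ pᵢ.
−0.31·log₂(0.31) = 0.5238
−0.36·log₂(0.36) = 0.5306
−0.20·log₂(0.20) = 0.4644
−0.13·log₂(0.13) = 0.3826
Sum ≈ 1.9014 → 1.9014 bits.

1.9014 bits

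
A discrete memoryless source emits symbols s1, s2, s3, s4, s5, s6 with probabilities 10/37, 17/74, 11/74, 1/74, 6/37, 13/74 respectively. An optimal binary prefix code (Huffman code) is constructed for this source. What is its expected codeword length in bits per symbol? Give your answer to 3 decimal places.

Repeatedly combine the two least-probable nodes; the expected code length is the sum of the merged weights.
merge 1/74 + 11/74 → 6/37
merge 6/37 + 6/37 → 12/37
merge 13/74 + 17/74 → 15/37
merge 10/37 + 12/37 → 22/37
merge 15/37 + 22/37 → 1
L = 6/37 + 12/37 + 15/37 + 22/37 + 1 = 92/37 ≈ 2.486 bits/symbol.

2.486 bits/symbol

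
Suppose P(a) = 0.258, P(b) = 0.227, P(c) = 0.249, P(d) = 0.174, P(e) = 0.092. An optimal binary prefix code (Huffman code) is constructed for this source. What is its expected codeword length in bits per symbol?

Repeatedly combine the two least-probable nodes; the expected code length is the sum of the merged weights.
merge 23/250 + 87/500 → 133/500
merge 227/1000 + 249/1000 → 119/250
merge 129/500 + 133/500 → 131/250
merge 119/250 + 131/250 → 1
L = 133/500 + 119/250 + 131/250 + 1 = 1133/500 = 2.266 bits/symbol.

2.266 bits/symbol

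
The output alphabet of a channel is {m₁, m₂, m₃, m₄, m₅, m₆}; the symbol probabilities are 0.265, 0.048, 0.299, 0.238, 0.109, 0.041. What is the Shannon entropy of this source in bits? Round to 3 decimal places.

H = −Σ pᵢ log₂ pᵢ.
−0.265·log₂(0.265) = 0.5077
−0.048·log₂(0.048) = 0.2103
−0.299·log₂(0.299) = 0.5208
−0.238·log₂(0.238) = 0.4929
−0.109·log₂(0.109) = 0.3485
−0.041·log₂(0.041) = 0.1889
Sum ≈ 2.2692 → 2.269 bits.

2.269 bits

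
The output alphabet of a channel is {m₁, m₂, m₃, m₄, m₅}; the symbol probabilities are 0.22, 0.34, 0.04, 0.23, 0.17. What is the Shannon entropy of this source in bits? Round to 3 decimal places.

2.118 bits

H = −Σ pᵢ log₂ pᵢ.
−0.22·log₂(0.22) = 0.4806
−0.34·log₂(0.34) = 0.5292
−0.04·log₂(0.04) = 0.1858
−0.23·log₂(0.23) = 0.4877
−0.17·log₂(0.17) = 0.4346
Sum ≈ 2.1178 → 2.118 bits.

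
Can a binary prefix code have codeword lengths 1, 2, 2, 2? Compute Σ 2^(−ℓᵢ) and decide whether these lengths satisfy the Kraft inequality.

1.25; no

With common denominator 2^2 = 4: Σ 2^(−ℓᵢ) = 2/4 + 1/4 + 1/4 + 1/4 = 5/4 = 1.25.
Kraft's inequality requires Σ ≤ 1; here Σ = 1.25 > 1, so no such prefix code exists.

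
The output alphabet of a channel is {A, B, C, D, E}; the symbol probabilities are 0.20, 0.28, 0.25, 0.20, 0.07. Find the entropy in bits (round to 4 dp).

H = −Σ pᵢ log₂ pᵢ.
−0.20·log₂(0.20) = 0.4644
−0.28·log₂(0.28) = 0.5142
−0.25·log₂(0.25) = 0.5000
−0.20·log₂(0.20) = 0.4644
−0.07·log₂(0.07) = 0.2686
Sum ≈ 2.2115 → 2.2115 bits.

2.2115 bits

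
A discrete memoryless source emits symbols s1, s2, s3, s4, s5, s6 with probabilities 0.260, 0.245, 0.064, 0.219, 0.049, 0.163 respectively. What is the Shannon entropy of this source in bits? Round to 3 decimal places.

H = −Σ pᵢ log₂ pᵢ.
−0.260·log₂(0.260) = 0.5053
−0.245·log₂(0.245) = 0.4971
−0.064·log₂(0.064) = 0.2538
−0.219·log₂(0.219) = 0.4798
−0.049·log₂(0.049) = 0.2132
−0.163·log₂(0.163) = 0.4266
Sum ≈ 2.3759 → 2.376 bits.

2.376 bits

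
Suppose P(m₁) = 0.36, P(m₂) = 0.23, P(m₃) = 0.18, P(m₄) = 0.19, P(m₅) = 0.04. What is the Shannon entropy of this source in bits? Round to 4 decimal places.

H = −Σ pᵢ log₂ pᵢ.
−0.36·log₂(0.36) = 0.5306
−0.23·log₂(0.23) = 0.4877
−0.18·log₂(0.18) = 0.4453
−0.19·log₂(0.19) = 0.4552
−0.04·log₂(0.04) = 0.1858
Sum ≈ 2.1046 → 2.1046 bits.

2.1046 bits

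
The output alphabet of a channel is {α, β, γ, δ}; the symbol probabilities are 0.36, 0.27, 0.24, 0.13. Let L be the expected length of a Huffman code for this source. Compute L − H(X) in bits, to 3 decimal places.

Entropy H = −Σ p log₂ p ≈ 1.9174 bits.
Huffman merges: 13/100+6/25→37/100; 27/100+9/25→63/100; 37/100+63/100→1. L = 2 ≈ 2.0000.
L − H = 2.0000 − 1.9174 = 0.083 bits.

0.083 bits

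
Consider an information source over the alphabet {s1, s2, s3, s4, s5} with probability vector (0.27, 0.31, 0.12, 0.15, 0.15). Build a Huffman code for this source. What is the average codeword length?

Repeatedly combine the two least-probable nodes; the expected code length is the sum of the merged weights.
merge 3/25 + 3/20 → 27/100
merge 3/20 + 27/100 → 21/50
merge 27/100 + 31/100 → 29/50
merge 21/50 + 29/50 → 1
L = 27/100 + 21/50 + 29/50 + 1 = 227/100 = 2.27 bits/symbol.

2.27 bits/symbol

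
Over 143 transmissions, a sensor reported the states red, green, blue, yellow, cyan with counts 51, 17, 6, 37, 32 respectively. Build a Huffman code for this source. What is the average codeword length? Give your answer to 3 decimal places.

2.161 bits/symbol

Probabilities are the counts divided by 143.
Repeatedly combine the two least-probable nodes; the expected code length is the sum of the merged weights.
merge 6/143 + 17/143 → 23/143
merge 23/143 + 32/143 → 5/13
merge 37/143 + 51/143 → 8/13
merge 5/13 + 8/13 → 1
L = 23/143 + 5/13 + 8/13 + 1 = 309/143 ≈ 2.161 bits/symbol.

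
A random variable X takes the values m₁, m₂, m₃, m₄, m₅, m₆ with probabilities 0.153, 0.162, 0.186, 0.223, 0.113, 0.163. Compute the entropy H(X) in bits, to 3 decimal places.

2.556 bits

H = −Σ pᵢ log₂ pᵢ.
−0.153·log₂(0.153) = 0.4144
−0.162·log₂(0.162) = 0.4254
−0.186·log₂(0.186) = 0.4514
−0.223·log₂(0.223) = 0.4828
−0.113·log₂(0.113) = 0.3555
−0.163·log₂(0.163) = 0.4266
Sum ≈ 2.5559 → 2.556 bits.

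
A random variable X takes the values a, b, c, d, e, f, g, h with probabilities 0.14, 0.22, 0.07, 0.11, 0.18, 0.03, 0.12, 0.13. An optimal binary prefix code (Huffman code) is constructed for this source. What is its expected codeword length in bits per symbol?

2.88 bits/symbol

Repeatedly combine the two least-probable nodes; the expected code length is the sum of the merged weights.
merge 3/100 + 7/100 → 1/10
merge 1/10 + 11/100 → 21/100
merge 3/25 + 13/100 → 1/4
merge 7/50 + 9/50 → 8/25
merge 21/100 + 11/50 → 43/100
merge 1/4 + 8/25 → 57/100
merge 43/100 + 57/100 → 1
L = 1/10 + 21/100 + 1/4 + 8/25 + 43/100 + 57/100 + 1 = 72/25 = 2.88 bits/symbol.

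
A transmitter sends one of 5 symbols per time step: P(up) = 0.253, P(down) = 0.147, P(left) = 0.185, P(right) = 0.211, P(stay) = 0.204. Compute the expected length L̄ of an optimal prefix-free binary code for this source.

2.332 bits/symbol

Repeatedly combine the two least-probable nodes; the expected code length is the sum of the merged weights.
merge 147/1000 + 37/200 → 83/250
merge 51/250 + 211/1000 → 83/200
merge 253/1000 + 83/250 → 117/200
merge 83/200 + 117/200 → 1
L = 83/250 + 83/200 + 117/200 + 1 = 583/250 = 2.332 bits/symbol.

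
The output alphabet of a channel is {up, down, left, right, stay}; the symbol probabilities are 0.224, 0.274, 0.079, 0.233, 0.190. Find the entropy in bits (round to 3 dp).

H = −Σ pᵢ log₂ pᵢ.
−0.224·log₂(0.224) = 0.4835
−0.274·log₂(0.274) = 0.5118
−0.079·log₂(0.079) = 0.2893
−0.233·log₂(0.233) = 0.4897
−0.190·log₂(0.190) = 0.4552
Sum ≈ 2.2294 → 2.229 bits.

2.229 bits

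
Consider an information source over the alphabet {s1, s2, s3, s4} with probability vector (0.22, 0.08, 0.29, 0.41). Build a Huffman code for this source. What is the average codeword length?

1.89 bits/symbol

Repeatedly combine the two least-probable nodes; the expected code length is the sum of the merged weights.
merge 2/25 + 11/50 → 3/10
merge 29/100 + 3/10 → 59/100
merge 41/100 + 59/100 → 1
L = 3/10 + 59/100 + 1 = 189/100 = 1.89 bits/symbol.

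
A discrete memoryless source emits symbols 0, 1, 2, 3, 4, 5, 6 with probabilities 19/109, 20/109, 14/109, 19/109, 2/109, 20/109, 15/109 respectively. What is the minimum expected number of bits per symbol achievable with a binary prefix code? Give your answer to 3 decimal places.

Repeatedly combine the two least-probable nodes; the expected code length is the sum of the merged weights.
merge 2/109 + 14/109 → 16/109
merge 15/109 + 16/109 → 31/109
merge 19/109 + 19/109 → 38/109
merge 20/109 + 20/109 → 40/109
merge 31/109 + 38/109 → 69/109
merge 40/109 + 69/109 → 1
L = 16/109 + 31/109 + 38/109 + 40/109 + 69/109 + 1 = 303/109 ≈ 2.780 bits/symbol.

2.780 bits/symbol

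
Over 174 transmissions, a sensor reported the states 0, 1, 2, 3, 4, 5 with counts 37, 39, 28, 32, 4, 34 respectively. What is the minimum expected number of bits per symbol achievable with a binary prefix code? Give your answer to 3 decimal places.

2.552 bits/symbol

Probabilities are the counts divided by 174.
Repeatedly combine the two least-probable nodes; the expected code length is the sum of the merged weights.
merge 2/87 + 14/87 → 16/87
merge 16/87 + 16/87 → 32/87
merge 17/87 + 37/174 → 71/174
merge 13/58 + 32/87 → 103/174
merge 71/174 + 103/174 → 1
L = 16/87 + 32/87 + 71/174 + 103/174 + 1 = 74/29 ≈ 2.552 bits/symbol.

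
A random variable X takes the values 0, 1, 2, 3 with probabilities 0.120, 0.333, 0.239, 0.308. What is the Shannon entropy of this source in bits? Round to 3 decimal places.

1.912 bits

H = −Σ pᵢ log₂ pᵢ.
−0.120·log₂(0.120) = 0.3671
−0.333·log₂(0.333) = 0.5283
−0.239·log₂(0.239) = 0.4935
−0.308·log₂(0.308) = 0.5233
Sum ≈ 1.9121 → 1.912 bits.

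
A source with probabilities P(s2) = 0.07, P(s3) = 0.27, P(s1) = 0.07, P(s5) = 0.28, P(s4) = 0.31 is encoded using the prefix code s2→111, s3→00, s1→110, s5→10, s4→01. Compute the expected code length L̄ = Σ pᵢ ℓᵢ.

L̄ = Σ pᵢ·ℓᵢ = 0.07·3 + 0.27·2 + 0.07·3 + 0.28·2 + 0.31·2 = 2.14 bits/symbol.

2.14 bits/symbol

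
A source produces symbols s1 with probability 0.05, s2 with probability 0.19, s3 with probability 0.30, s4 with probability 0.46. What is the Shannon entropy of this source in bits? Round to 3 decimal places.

1.708 bits

H = −Σ pᵢ log₂ pᵢ.
−0.05·log₂(0.05) = 0.2161
−0.19·log₂(0.19) = 0.4552
−0.30·log₂(0.30) = 0.5211
−0.46·log₂(0.46) = 0.5153
Sum ≈ 1.7077 → 1.708 bits.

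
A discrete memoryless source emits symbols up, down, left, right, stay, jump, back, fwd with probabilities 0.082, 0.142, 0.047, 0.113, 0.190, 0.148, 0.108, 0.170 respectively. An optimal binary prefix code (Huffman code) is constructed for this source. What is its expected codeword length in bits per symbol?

Repeatedly combine the two least-probable nodes; the expected code length is the sum of the merged weights.
merge 47/1000 + 41/500 → 129/1000
merge 27/250 + 113/1000 → 221/1000
merge 129/1000 + 71/500 → 271/1000
merge 37/250 + 17/100 → 159/500
merge 19/100 + 221/1000 → 411/1000
merge 271/1000 + 159/500 → 589/1000
merge 411/1000 + 589/1000 → 1
L = 129/1000 + 221/1000 + 271/1000 + 159/500 + 411/1000 + 589/1000 + 1 = 2939/1000 = 2.939 bits/symbol.

2.939 bits/symbol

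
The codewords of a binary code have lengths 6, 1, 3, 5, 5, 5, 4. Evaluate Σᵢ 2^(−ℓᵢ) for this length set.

0.796875

With common denominator 2^6 = 64: Σ 2^(−ℓᵢ) = 1/64 + 32/64 + 8/64 + 2/64 + 2/64 + 2/64 + 4/64 = 51/64 = 0.796875.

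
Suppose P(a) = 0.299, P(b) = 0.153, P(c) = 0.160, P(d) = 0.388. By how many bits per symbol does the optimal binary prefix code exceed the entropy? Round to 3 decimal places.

0.037 bits

Entropy H = −Σ p log₂ p ≈ 1.8882 bits.
Huffman merges: 153/1000+4/25→313/1000; 299/1000+313/1000→153/250; 97/250+153/250→1. L = 77/40 ≈ 1.9250.
L − H = 1.9250 − 1.8882 = 0.037 bits.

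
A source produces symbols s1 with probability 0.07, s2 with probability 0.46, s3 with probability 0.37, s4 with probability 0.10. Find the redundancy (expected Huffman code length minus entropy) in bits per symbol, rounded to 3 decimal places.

0.063 bits

Entropy H = −Σ p log₂ p ≈ 1.6468 bits.
Huffman merges: 7/100+1/10→17/100; 17/100+37/100→27/50; 23/50+27/50→1. L = 171/100 ≈ 1.7100.
L − H = 1.7100 − 1.6468 = 0.063 bits.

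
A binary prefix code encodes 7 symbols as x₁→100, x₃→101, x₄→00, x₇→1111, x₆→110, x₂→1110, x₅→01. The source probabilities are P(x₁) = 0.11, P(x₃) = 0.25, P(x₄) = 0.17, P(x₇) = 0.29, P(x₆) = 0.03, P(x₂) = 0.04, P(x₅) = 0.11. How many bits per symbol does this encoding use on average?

3.05 bits/symbol

L̄ = Σ pᵢ·ℓᵢ = 0.11·3 + 0.25·3 + 0.17·2 + 0.29·4 + 0.03·3 + 0.04·4 + 0.11·2 = 3.05 bits/symbol.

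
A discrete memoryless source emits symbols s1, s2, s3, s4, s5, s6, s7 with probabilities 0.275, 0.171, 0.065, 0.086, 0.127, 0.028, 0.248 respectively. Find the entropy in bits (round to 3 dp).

H = −Σ pᵢ log₂ pᵢ.
−0.275·log₂(0.275) = 0.5122
−0.171·log₂(0.171) = 0.4357
−0.065·log₂(0.065) = 0.2563
−0.086·log₂(0.086) = 0.3044
−0.127·log₂(0.127) = 0.3781
−0.028·log₂(0.028) = 0.1444
−0.248·log₂(0.248) = 0.4989
Sum ≈ 2.5300 → 2.530 bits.

2.530 bits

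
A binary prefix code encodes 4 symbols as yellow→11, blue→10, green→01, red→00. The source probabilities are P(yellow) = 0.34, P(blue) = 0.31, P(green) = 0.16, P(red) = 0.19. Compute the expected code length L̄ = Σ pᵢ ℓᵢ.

L̄ = Σ pᵢ·ℓᵢ = 0.34·2 + 0.31·2 + 0.16·2 + 0.19·2 = 2 bits/symbol.

2 bits/symbol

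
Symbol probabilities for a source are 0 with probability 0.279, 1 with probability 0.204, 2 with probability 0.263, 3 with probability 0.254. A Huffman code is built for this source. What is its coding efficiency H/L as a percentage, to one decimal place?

99.5%

Entropy H = −Σ p log₂ p ≈ 1.9906 bits.
Huffman merges: 51/250+127/500→229/500; 263/1000+279/1000→271/500; 229/500+271/500→1. L = 2 ≈ 2.0000.
Efficiency = H/L = 1.9906/2.0000 = 99.5%.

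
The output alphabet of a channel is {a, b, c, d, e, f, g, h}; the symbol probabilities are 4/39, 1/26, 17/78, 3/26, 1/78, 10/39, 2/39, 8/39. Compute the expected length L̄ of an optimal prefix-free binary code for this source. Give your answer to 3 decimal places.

Repeatedly combine the two least-probable nodes; the expected code length is the sum of the merged weights.
merge 1/78 + 1/26 → 2/39
merge 2/39 + 2/39 → 4/39
merge 4/39 + 4/39 → 8/39
merge 3/26 + 8/39 → 25/78
merge 8/39 + 17/78 → 11/26
merge 10/39 + 25/78 → 15/26
merge 11/26 + 15/26 → 1
L = 2/39 + 4/39 + 8/39 + 25/78 + 11/26 + 15/26 + 1 = 209/78 ≈ 2.679 bits/symbol.

2.679 bits/symbol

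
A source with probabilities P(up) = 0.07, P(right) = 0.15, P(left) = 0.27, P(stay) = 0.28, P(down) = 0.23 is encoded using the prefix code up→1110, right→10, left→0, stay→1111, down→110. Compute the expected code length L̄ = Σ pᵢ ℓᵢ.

2.66 bits/symbol

L̄ = Σ pᵢ·ℓᵢ = 0.07·4 + 0.15·2 + 0.27·1 + 0.28·4 + 0.23·3 = 2.66 bits/symbol.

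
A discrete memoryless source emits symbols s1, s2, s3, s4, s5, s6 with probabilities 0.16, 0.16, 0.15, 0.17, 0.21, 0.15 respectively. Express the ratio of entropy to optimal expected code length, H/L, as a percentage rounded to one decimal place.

Entropy H = −Σ p log₂ p ≈ 2.5745 bits.
Huffman merges: 3/20+3/20→3/10; 4/25+4/25→8/25; 17/100+21/100→19/50; 3/10+8/25→31/50; 19/50+31/50→1. L = 131/50 ≈ 2.6200.
Efficiency = H/L = 2.5745/2.6200 = 98.3%.

98.3%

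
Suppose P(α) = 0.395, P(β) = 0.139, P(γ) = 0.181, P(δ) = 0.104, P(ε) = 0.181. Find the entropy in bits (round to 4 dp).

2.1573 bits

H = −Σ pᵢ log₂ pᵢ.
−0.395·log₂(0.395) = 0.5293
−0.139·log₂(0.139) = 0.3957
−0.181·log₂(0.181) = 0.4463
−0.104·log₂(0.104) = 0.3396
−0.181·log₂(0.181) = 0.4463
Sum ≈ 2.1573 → 2.1573 bits.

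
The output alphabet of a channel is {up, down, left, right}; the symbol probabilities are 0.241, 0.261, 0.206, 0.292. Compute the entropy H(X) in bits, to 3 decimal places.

H = −Σ pᵢ log₂ pᵢ.
−0.241·log₂(0.241) = 0.4947
−0.261·log₂(0.261) = 0.5058
−0.206·log₂(0.206) = 0.4695
−0.292·log₂(0.292) = 0.5186
Sum ≈ 1.9886 → 1.989 bits.

1.989 bits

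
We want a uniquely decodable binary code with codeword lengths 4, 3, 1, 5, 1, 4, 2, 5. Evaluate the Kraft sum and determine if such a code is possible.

With common denominator 2^5 = 32: Σ 2^(−ℓᵢ) = 2/32 + 4/32 + 16/32 + 1/32 + 16/32 + 2/32 + 8/32 + 1/32 = 50/32 = 1.5625.
Kraft's inequality requires Σ ≤ 1; here Σ = 1.5625 > 1, so no such prefix code exists.

1.5625; no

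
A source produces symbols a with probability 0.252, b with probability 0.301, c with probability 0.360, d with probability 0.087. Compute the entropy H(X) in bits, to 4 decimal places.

H = −Σ pᵢ log₂ pᵢ.
−0.252·log₂(0.252) = 0.5011
−0.301·log₂(0.301) = 0.5214
−0.360·log₂(0.360) = 0.5306
−0.087·log₂(0.087) = 0.3065
Sum ≈ 1.8596 → 1.8596 bits.

1.8596 bits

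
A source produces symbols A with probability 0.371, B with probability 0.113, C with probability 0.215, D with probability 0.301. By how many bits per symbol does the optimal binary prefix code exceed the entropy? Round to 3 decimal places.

0.073 bits

Entropy H = −Σ p log₂ p ≈ 1.8843 bits.
Huffman merges: 113/1000+43/200→41/125; 301/1000+41/125→629/1000; 371/1000+629/1000→1. L = 1957/1000 ≈ 1.9570.
L − H = 1.9570 − 1.8843 = 0.073 bits.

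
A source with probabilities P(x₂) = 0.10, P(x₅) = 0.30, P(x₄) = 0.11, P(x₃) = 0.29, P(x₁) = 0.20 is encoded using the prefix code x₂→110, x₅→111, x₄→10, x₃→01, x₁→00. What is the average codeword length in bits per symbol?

2.4 bits/symbol

L̄ = Σ pᵢ·ℓᵢ = 0.10·3 + 0.30·3 + 0.11·2 + 0.29·2 + 0.20·2 = 2.4 bits/symbol.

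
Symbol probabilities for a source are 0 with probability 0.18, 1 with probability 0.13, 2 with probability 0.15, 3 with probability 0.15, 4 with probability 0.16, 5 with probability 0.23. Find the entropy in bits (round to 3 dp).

H = −Σ pᵢ log₂ pᵢ.
−0.18·log₂(0.18) = 0.4453
−0.13·log₂(0.13) = 0.3826
−0.15·log₂(0.15) = 0.4105
−0.15·log₂(0.15) = 0.4105
−0.16·log₂(0.16) = 0.4230
−0.23·log₂(0.23) = 0.4877
Sum ≈ 2.5597 → 2.560 bits.

2.560 bits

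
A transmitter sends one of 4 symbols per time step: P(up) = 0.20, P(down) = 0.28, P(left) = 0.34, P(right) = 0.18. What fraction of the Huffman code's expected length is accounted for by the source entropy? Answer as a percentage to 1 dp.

97.7%

Entropy H = −Σ p log₂ p ≈ 1.9531 bits.
Huffman merges: 9/50+1/5→19/50; 7/25+17/50→31/50; 19/50+31/50→1. L = 2 ≈ 2.0000.
Efficiency = H/L = 1.9531/2.0000 = 97.7%.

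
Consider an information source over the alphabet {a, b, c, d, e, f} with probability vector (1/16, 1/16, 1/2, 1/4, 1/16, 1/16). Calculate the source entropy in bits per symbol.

2 bits

Each probability is a power of 1/2, so log₂(1/p) is an integer.
H = Σ p·log₂(1/p) = 1/16·4 + 1/16·4 + 1/2·1 + 1/4·2 + 1/16·4 + 1/16·4 = 2 bits.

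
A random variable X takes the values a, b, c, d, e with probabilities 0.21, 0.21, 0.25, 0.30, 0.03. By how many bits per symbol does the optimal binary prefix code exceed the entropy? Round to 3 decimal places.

Entropy H = −Σ p log₂ p ≈ 2.1185 bits.
Huffman merges: 3/100+21/100→6/25; 21/100+6/25→9/20; 1/4+3/10→11/20; 9/20+11/20→1. L = 56/25 ≈ 2.2400.
L − H = 2.2400 − 2.1185 = 0.121 bits.

0.121 bits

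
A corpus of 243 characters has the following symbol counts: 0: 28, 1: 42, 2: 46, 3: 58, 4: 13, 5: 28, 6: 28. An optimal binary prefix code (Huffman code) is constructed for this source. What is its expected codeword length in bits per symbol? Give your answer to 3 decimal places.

Probabilities are the counts divided by 243.
Repeatedly combine the two least-probable nodes; the expected code length is the sum of the merged weights.
merge 13/243 + 28/243 → 41/243
merge 28/243 + 28/243 → 56/243
merge 41/243 + 14/81 → 83/243
merge 46/243 + 56/243 → 34/81
merge 58/243 + 83/243 → 47/81
merge 34/81 + 47/81 → 1
L = 41/243 + 56/243 + 83/243 + 34/81 + 47/81 + 1 = 74/27 ≈ 2.741 bits/symbol.

2.741 bits/symbol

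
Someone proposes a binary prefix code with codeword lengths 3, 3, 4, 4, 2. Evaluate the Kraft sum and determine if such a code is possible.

0.625; yes

With common denominator 2^4 = 16: Σ 2^(−ℓᵢ) = 2/16 + 2/16 + 1/16 + 1/16 + 4/16 = 10/16 = 0.625.
Kraft's inequality requires Σ ≤ 1; here Σ = 0.625 ≤ 1, so such a prefix code exists.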